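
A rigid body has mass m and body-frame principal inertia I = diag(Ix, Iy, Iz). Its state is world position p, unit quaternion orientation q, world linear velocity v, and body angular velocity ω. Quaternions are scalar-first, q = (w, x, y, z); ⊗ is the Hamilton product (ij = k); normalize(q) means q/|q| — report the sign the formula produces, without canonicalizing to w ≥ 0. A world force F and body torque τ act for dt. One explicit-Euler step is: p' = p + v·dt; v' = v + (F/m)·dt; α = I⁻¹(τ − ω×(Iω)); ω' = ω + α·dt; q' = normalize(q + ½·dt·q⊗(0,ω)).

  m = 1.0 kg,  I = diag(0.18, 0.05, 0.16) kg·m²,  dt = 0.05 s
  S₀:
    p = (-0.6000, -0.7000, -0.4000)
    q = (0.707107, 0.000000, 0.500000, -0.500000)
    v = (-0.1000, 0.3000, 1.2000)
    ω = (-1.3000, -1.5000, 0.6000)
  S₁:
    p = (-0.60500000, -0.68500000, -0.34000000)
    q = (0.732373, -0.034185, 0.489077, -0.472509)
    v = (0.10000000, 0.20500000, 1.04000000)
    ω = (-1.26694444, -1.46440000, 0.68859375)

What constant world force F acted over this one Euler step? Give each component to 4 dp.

F = (4.0000, -1.9000, -3.2000)

v₁ − v₀ = (0.20000000, -0.09500000, -0.16000000)
applied force F = (4.0000, -1.9000, -3.2000)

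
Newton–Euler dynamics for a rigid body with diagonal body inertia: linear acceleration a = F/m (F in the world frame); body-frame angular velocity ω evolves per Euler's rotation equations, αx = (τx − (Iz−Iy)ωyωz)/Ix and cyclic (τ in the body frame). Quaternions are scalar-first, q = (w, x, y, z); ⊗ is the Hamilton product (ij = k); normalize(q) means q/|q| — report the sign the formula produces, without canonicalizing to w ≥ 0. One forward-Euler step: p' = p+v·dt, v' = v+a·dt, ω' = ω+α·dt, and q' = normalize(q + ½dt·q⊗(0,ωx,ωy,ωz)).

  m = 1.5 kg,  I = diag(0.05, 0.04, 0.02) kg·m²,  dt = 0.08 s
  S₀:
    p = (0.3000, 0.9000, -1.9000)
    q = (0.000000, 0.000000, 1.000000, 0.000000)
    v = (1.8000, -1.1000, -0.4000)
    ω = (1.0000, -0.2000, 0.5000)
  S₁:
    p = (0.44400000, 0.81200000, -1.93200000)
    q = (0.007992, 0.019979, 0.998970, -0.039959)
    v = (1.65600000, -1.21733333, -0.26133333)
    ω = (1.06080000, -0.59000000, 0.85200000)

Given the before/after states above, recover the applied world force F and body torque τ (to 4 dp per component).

F = (-2.7000, -2.2000, 2.6000)
τ = (0.0400, -0.1800, 0.0900)

v₁ − v₀ = (-0.14400000, -0.11733333, 0.13866667)
applied force F = (-2.7000, -2.2000, 2.6000)
Δω = ω₁−ω₀ = (0.06080000, -0.39000000, 0.35200000)
gyro term ω₀×Iω₀ = (0.0020, 0.0150, 0.0020)
applied torque τ = (0.0400, -0.1800, 0.0900)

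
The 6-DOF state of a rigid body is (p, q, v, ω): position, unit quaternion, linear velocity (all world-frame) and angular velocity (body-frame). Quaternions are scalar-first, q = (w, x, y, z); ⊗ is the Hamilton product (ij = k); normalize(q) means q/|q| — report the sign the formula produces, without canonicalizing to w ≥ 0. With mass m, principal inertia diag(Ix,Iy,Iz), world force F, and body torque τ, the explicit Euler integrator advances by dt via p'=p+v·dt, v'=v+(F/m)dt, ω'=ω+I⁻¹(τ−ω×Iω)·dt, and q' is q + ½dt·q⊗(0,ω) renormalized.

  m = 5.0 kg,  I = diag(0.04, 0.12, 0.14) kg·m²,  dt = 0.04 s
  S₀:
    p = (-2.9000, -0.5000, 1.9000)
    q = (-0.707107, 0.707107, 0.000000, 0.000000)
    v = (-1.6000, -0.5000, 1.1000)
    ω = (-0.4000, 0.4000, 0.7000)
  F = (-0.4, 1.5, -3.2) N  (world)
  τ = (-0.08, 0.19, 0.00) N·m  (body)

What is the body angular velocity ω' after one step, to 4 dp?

α = I⁻¹(τ − ω×Iω) = (-2.1400, 1.3500, 0.0914)
ω' = ω + α·dt = (-0.4856, 0.4540, 0.7037)

ω' = (-0.4856, 0.4540, 0.7037)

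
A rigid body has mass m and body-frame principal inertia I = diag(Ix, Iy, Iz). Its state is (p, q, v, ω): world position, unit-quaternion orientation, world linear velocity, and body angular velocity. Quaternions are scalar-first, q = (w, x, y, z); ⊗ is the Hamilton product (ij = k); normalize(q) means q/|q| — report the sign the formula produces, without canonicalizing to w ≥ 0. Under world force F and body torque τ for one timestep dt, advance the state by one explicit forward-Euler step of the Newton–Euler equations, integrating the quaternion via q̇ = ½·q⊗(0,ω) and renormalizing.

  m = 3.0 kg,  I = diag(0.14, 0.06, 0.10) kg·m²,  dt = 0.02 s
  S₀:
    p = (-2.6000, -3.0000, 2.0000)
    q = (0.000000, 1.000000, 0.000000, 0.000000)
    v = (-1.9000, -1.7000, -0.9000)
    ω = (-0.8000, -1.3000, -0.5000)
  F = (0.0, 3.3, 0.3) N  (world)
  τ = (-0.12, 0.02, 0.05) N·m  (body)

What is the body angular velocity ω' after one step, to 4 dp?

ω' = (-0.8209, -1.2987, -0.4734)

α = I⁻¹(τ − ω×Iω) = (-1.0429, 0.0667, 1.3320)
new body rate ω' = (-0.8209, -1.2987, -0.4734)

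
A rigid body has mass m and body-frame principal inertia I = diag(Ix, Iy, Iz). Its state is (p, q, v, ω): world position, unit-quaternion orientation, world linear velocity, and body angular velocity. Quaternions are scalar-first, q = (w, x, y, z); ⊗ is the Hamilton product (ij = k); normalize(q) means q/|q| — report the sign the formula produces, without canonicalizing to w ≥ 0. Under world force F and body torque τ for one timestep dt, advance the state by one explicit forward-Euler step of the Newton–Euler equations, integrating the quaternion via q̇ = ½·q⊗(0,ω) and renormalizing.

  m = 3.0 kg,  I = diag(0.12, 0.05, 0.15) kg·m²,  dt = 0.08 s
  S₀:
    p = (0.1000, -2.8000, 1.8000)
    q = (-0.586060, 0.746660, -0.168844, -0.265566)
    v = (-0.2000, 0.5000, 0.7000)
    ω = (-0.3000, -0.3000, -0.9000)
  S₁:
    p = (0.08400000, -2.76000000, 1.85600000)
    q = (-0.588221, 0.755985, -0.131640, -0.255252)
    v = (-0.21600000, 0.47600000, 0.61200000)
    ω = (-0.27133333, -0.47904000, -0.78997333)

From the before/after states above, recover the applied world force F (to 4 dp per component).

F = (-0.6000, -0.9000, -3.3000)

velocity change Δv = (-0.01600000, -0.02400000, -0.08800000)
applied force F = (-0.6000, -0.9000, -3.3000)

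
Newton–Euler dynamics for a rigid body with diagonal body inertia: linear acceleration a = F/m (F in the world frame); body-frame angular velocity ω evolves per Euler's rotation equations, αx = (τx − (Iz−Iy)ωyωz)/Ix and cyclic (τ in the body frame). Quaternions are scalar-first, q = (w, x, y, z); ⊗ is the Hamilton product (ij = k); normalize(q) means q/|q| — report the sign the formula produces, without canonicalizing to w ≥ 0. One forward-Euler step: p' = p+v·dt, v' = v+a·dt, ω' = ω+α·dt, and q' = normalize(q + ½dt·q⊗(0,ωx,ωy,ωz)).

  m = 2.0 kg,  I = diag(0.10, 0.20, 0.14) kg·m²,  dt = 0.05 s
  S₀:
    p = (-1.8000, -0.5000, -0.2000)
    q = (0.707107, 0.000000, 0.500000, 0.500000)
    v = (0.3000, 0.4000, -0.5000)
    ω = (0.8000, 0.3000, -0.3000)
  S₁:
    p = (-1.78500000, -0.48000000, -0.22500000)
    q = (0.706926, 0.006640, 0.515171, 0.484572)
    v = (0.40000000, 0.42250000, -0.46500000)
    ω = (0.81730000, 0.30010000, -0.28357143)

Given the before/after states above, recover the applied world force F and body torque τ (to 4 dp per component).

F = (4.0000, 0.9000, 1.4000)
τ = (0.0400, 0.0100, 0.0700)

v₁ − v₀ = (0.10000000, 0.02250000, 0.03500000)
applied force F = (4.0000, 0.9000, 1.4000)
ω₁ − ω₀ = (0.01730000, 0.00010000, 0.01642857)
gyro term ω₀×Iω₀ = (0.0054, 0.0096, 0.0240)
applied torque τ = (0.0400, 0.0100, 0.0700)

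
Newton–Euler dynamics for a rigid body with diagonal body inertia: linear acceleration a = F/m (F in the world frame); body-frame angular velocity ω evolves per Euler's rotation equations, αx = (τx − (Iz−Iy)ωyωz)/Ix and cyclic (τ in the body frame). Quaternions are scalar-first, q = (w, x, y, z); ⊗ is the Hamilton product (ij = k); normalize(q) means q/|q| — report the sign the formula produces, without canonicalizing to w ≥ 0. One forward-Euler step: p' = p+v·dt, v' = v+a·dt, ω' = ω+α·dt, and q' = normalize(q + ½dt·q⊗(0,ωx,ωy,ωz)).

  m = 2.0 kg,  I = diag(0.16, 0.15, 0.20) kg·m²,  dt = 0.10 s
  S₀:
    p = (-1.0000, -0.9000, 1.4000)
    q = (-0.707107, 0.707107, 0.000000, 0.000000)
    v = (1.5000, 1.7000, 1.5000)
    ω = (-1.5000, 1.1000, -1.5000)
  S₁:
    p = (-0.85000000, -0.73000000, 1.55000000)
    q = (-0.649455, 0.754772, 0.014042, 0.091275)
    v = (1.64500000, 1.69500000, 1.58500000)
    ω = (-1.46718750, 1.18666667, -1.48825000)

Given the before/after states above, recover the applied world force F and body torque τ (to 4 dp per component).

Δv = v₁−v₀ = (0.14500000, -0.00500000, 0.08500000)
applied force F = (2.9000, -0.1000, 1.7000)
Δω = ω₁−ω₀ = (0.03281250, 0.08666667, 0.01175000)
τ = I·(Δω/dt) + ω₀×(Iω₀) = (-0.0300, 0.0400, 0.0400)

F = (2.9000, -0.1000, 1.7000)
τ = (-0.0300, 0.0400, 0.0400)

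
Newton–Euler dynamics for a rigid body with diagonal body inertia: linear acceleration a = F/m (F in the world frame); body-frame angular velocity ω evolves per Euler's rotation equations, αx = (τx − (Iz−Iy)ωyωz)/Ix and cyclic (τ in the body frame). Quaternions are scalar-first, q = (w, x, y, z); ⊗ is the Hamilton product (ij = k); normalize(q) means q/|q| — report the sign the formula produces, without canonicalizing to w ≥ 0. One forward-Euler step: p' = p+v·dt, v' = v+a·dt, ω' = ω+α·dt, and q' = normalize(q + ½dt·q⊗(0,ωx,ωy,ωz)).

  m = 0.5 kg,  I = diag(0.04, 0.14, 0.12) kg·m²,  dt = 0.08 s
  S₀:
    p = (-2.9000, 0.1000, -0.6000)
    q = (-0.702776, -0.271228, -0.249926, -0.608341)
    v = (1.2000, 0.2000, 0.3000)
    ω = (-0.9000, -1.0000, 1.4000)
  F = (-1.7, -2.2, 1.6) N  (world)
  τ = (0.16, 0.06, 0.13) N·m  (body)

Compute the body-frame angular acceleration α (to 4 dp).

gyro term ω×Iω = (0.0280, 0.1008, 0.0900)
(τ − ω×Iω)/I = (3.3000, -0.2914, 0.3333)

α = (3.3000, -0.2914, 0.3333)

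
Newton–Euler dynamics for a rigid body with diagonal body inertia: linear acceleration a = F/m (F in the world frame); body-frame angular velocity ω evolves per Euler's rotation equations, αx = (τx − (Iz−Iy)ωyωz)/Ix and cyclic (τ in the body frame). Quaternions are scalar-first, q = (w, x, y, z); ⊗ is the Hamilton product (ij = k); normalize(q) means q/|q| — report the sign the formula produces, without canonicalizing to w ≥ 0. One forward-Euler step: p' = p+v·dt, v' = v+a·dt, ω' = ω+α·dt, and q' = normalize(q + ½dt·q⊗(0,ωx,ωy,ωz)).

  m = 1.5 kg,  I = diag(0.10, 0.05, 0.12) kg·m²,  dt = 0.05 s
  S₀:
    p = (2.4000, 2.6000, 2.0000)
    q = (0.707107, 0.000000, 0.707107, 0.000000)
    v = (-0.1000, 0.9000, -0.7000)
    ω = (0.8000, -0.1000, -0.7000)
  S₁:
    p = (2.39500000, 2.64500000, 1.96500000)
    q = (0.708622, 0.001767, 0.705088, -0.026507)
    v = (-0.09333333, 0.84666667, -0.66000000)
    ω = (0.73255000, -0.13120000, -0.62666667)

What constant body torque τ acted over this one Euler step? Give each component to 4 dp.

τ = (-0.1300, -0.0200, 0.1800)

Δω = ω₁−ω₀ = (-0.06745000, -0.03120000, 0.07333333)
gyro term ω₀×Iω₀ = (0.0049, 0.0112, 0.0040)
applied torque τ = (-0.1300, -0.0200, 0.1800)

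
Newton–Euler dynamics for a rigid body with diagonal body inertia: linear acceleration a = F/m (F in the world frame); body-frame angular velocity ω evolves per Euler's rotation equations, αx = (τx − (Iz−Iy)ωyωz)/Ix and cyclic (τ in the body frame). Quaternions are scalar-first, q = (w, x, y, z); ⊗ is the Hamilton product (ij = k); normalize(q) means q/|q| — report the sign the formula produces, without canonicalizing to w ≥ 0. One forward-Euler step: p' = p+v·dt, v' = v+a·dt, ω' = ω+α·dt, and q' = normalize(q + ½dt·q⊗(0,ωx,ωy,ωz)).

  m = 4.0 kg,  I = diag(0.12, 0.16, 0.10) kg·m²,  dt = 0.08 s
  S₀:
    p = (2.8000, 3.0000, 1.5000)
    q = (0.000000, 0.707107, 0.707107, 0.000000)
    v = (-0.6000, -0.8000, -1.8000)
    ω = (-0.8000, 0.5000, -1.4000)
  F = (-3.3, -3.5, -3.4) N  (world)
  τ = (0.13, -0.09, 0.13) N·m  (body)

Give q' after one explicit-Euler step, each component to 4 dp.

2q̇ = q⊗(0,ω) = (0.2121321, -0.9899498, 0.9899498, 0.9192391)
updated quaternion q' = (0.0085, 0.6660, 0.7450, 0.0367)

q' = (0.0085, 0.6660, 0.7450, 0.0367)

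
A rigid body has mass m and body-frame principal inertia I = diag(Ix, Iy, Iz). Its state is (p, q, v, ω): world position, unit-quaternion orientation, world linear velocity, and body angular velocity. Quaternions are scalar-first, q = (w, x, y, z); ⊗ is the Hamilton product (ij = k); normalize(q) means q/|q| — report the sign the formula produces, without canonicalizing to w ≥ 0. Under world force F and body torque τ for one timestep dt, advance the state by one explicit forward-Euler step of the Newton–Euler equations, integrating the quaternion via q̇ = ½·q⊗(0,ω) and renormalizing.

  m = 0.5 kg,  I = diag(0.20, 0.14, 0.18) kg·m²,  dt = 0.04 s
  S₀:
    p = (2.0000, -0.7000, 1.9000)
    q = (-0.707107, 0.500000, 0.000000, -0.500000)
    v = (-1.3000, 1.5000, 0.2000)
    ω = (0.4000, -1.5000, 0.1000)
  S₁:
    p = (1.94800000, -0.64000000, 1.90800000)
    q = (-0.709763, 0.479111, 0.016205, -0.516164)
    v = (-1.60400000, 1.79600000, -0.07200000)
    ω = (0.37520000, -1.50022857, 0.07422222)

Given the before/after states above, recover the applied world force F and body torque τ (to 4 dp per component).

F = (-3.8000, 3.7000, -3.4000)
τ = (-0.1300, 0.0000, -0.0800)

Δv = v₁−v₀ = (-0.30400000, 0.29600000, -0.27200000)
applied force F = (-3.8000, 3.7000, -3.4000)
Δω = ω₁−ω₀ = (-0.02480000, -0.00022857, -0.02577778)
τ = I·(Δω/dt) + ω₀×(Iω₀) = (-0.1300, 0.0000, -0.0800)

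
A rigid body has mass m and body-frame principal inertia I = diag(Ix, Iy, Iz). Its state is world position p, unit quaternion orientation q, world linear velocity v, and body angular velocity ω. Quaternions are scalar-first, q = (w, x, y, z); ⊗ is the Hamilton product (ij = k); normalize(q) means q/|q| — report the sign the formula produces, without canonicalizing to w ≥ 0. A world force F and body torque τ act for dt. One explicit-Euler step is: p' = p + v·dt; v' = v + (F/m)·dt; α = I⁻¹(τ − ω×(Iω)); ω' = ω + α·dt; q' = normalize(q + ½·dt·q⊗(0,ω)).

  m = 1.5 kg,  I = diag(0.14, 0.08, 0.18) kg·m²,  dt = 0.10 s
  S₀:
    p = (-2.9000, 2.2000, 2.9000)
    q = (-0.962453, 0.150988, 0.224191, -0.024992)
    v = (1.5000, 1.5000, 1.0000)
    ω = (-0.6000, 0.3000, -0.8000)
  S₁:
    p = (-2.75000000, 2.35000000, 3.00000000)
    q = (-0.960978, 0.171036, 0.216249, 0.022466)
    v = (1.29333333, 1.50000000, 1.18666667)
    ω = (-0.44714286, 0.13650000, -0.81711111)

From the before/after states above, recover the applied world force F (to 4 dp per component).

Δv = v₁−v₀ = (-0.20666667, 0.00000000, 0.18666667)
F = m·Δv/dt = (-3.1000, 0.0000, 2.8000)

F = (-3.1000, 0.0000, 2.8000)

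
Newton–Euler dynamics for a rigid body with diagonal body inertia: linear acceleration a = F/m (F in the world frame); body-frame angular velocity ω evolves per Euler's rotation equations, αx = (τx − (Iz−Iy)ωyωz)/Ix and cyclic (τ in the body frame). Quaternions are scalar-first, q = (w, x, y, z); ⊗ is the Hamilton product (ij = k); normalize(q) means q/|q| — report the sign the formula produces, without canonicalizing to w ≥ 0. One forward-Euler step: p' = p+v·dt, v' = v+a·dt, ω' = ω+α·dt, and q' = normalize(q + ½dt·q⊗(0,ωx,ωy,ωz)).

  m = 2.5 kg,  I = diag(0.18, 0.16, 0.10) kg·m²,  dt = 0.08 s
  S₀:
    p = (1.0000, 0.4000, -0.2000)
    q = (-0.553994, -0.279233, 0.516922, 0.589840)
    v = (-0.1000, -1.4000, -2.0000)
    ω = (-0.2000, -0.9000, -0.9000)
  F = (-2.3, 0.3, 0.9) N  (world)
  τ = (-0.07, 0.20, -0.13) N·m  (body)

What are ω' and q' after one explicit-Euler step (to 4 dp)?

ω' = (-0.2095, -0.8072, -1.0011)
q' = (-0.5157, -0.2718, 0.5214, 0.6231)

α = I⁻¹(τ − ω×Iω) = (-0.1189, 1.1600, -1.2640)
ω' = ω + α·dt = (-0.2095, -0.8072, -1.0011)
Hamilton product q⊗(0,ω) = (0.9402392, 0.1764250, 0.1293169, 0.8532887)
q + ½dt·q⊗(0,ω), renormalized = (-0.5157, -0.2718, 0.5214, 0.6231)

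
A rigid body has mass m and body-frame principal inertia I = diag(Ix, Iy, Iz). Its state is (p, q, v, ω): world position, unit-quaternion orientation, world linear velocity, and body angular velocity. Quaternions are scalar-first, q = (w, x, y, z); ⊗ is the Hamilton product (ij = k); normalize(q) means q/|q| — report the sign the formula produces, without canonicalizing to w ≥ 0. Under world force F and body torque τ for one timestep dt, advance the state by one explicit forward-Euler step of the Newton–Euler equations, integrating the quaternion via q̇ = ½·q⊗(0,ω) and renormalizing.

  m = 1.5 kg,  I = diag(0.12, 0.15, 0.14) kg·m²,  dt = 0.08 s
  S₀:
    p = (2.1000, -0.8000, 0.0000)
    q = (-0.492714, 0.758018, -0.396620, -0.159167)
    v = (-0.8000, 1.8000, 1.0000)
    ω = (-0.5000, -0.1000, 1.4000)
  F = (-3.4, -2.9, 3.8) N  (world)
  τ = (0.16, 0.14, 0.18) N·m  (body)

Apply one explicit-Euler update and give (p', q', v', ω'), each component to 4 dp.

ω×(Iω) gyroscopic = (0.0014, 0.0140, 0.0015)
α = I⁻¹(τ − ω×Iω) = (1.3217, 0.8400, 1.2750)
ω' = ω + α·dt = (-0.3943, -0.0328, 1.5020)
Hamilton product q⊗(0,ω) = (0.5621808, -0.3248277, -0.9323703, -0.9639114)
q + ½dt·q⊗(0,ω), renormalized = (-0.4694, 0.7437, -0.4331, -0.1974)
a = F/m = (-2.2667, -1.9333, 2.5333)
new position p' = (2.0360, -0.6560, 0.0800)
v' = v + a·dt = (-0.9813, 1.6453, 1.2027)

p' = (2.0360, -0.6560, 0.0800)
q' = (-0.4694, 0.7437, -0.4331, -0.1974)
v' = (-0.9813, 1.6453, 1.2027)
ω' = (-0.3943, -0.0328, 1.5020)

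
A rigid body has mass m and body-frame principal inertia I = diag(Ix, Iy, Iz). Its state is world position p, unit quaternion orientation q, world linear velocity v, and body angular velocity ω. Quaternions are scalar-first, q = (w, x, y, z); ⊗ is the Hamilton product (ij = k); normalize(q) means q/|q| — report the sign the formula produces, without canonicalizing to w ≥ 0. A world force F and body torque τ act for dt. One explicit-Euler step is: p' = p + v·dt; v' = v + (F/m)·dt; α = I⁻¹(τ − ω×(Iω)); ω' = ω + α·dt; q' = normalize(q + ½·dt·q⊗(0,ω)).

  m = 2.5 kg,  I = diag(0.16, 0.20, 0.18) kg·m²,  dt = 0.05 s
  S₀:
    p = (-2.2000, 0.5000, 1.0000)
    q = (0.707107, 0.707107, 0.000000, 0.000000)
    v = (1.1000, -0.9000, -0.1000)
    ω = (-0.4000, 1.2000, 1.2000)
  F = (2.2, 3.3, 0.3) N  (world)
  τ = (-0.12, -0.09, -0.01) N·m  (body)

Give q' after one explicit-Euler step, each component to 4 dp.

Hamilton product q⊗(0,ω) = (0.2828428, -0.2828428, 0.0000000, 1.6970568)
q' = normalize(q + ½dt·q⊗(0,ω)) = (0.7135, 0.6994, 0.0000, 0.0424)

q' = (0.7135, 0.6994, 0.0000, 0.0424)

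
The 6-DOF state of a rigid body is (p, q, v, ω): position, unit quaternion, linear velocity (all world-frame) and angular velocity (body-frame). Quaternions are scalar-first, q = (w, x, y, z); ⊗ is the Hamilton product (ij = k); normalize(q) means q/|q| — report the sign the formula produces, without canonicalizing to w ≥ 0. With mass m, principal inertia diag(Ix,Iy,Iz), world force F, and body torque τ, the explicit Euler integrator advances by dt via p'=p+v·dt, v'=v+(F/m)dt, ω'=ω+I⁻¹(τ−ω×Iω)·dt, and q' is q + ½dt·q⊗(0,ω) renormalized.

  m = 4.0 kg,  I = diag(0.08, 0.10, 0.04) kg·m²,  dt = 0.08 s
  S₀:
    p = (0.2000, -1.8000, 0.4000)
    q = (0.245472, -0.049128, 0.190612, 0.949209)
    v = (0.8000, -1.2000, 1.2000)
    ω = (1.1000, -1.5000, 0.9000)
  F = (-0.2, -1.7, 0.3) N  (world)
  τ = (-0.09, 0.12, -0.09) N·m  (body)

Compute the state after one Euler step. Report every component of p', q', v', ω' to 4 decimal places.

p' = (0.2640, -1.8960, 0.4960)
q' = (0.2241, 0.0254, 0.2187, 0.9494)
v' = (0.7960, -1.2340, 1.2060)
ω' = (0.9290, -1.4357, 0.7860)

precession coupling ω×(Iω) = (0.0810, 0.0396, -0.0330)
α = I⁻¹(τ − ω×Iω) = (-2.1375, 0.8040, -1.4250)
ω + α·dt = (0.9290, -1.4357, 0.7860)
q⊗(0,ω) = (-0.5143293, 1.8653835, 0.7201371, 0.0849436)
updated quaternion q' = (0.2241, 0.0254, 0.2187, 0.9494)
linear accel F/m = (-0.0500, -0.4250, 0.0750)
new position p' = (0.2640, -1.8960, 0.4960)
new velocity v' = (0.7960, -1.2340, 1.2060)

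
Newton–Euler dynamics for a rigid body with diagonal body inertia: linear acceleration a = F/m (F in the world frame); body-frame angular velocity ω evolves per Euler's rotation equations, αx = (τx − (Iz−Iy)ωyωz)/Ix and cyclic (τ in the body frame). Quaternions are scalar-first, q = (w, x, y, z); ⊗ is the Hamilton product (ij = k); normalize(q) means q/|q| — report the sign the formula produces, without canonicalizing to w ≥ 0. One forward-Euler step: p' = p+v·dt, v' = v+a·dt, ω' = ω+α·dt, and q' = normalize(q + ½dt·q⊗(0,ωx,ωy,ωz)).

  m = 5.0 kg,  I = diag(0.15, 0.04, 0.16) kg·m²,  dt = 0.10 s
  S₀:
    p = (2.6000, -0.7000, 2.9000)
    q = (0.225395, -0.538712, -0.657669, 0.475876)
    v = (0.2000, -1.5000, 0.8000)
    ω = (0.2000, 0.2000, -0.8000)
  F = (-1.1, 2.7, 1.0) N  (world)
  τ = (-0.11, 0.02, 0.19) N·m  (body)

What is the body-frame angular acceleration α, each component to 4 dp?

ω×(Iω) gyroscopic = (-0.0192, 0.0016, -0.0044)
angular accel α = (-0.6053, 0.4600, 1.2150)

α = (-0.6053, 0.4600, 1.2150)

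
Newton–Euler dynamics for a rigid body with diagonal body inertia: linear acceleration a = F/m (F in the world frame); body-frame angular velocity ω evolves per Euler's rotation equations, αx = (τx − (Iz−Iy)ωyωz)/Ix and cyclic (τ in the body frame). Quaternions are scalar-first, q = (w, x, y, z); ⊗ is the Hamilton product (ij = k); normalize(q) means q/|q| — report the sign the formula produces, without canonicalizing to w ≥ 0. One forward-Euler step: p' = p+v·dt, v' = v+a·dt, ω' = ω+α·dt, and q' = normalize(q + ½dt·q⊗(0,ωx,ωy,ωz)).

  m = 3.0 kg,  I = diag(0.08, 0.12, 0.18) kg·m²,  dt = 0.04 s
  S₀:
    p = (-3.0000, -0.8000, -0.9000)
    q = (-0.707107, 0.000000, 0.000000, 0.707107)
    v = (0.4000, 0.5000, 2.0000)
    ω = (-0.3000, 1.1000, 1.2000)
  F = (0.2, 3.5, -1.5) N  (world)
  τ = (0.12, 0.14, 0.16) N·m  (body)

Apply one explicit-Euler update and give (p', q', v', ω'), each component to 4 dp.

p' = (-2.9840, -0.7800, -0.8200)
q' = (-0.7237, -0.0113, -0.0198, 0.6898)
v' = (0.4027, 0.5467, 1.9800)
ω' = (-0.2796, 1.1347, 1.2385)

gyro term ω×Iω = (0.0792, 0.0360, -0.0132)
angular accel α = (0.5100, 0.8667, 0.9622)
new body rate ω' = (-0.2796, 1.1347, 1.2385)
Hamilton product q⊗(0,ω) = (-0.8485284, -0.5656856, -0.9899498, -0.8485284)
updated quaternion q' = (-0.7237, -0.0113, -0.0198, 0.6898)
a = (0.0667, 1.1667, -0.5000)
p + v·dt = (-2.9840, -0.7800, -0.8200)
v + (F/m)dt = (0.4027, 0.5467, 1.9800)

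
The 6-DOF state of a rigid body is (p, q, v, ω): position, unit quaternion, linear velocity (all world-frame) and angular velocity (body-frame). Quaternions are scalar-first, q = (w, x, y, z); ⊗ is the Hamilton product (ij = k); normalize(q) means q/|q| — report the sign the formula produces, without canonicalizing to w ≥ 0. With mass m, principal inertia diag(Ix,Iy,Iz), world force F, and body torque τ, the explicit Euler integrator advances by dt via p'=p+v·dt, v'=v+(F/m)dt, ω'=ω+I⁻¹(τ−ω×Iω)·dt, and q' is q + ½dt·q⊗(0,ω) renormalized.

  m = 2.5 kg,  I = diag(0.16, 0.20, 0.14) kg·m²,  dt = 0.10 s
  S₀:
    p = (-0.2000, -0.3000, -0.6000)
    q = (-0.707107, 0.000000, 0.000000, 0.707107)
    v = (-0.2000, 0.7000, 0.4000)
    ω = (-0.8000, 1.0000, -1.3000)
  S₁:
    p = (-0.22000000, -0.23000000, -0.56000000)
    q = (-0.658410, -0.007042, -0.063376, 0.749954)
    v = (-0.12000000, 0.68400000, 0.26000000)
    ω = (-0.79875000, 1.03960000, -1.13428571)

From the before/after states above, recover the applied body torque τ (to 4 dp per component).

rate change Δω = (0.00125000, 0.03960000, 0.16571429)
ω₀×(Iω₀) = (0.0780, 0.0208, -0.0320)
I·α + gyro = (0.0800, 0.1000, 0.2000)

τ = (0.0800, 0.1000, 0.2000)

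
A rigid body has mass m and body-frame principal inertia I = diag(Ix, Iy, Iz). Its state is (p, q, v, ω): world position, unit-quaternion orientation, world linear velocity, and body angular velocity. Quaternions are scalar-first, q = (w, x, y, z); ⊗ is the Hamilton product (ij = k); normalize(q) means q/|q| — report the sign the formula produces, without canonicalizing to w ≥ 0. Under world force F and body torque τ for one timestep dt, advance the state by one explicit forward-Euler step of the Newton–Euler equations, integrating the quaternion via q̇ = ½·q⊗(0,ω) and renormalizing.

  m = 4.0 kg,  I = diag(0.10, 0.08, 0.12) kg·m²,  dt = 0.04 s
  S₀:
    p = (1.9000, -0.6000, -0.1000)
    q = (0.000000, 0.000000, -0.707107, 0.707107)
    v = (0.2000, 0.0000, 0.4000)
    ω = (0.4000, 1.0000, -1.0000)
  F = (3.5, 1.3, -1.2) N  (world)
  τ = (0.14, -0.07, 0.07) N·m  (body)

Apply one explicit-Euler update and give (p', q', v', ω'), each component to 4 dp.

a = (0.8750, 0.3250, -0.3000)
p + v·dt = (1.9080, -0.6000, -0.0840)
new velocity v' = (0.2350, 0.0130, 0.3880)
(τ − ω×Iω)/I = (1.8000, -0.9750, 0.6500)
ω + α·dt = (0.4720, 0.9610, -0.9740)
Hamilton product q⊗(0,ω) = (1.4142140, 0.0000000, 0.2828428, 0.2828428)
updated quaternion q' = (0.0283, 0.0000, -0.7011, 0.7125)

p' = (1.9080, -0.6000, -0.0840)
q' = (0.0283, 0.0000, -0.7011, 0.7125)
v' = (0.2350, 0.0130, 0.3880)
ω' = (0.4720, 0.9610, -0.9740)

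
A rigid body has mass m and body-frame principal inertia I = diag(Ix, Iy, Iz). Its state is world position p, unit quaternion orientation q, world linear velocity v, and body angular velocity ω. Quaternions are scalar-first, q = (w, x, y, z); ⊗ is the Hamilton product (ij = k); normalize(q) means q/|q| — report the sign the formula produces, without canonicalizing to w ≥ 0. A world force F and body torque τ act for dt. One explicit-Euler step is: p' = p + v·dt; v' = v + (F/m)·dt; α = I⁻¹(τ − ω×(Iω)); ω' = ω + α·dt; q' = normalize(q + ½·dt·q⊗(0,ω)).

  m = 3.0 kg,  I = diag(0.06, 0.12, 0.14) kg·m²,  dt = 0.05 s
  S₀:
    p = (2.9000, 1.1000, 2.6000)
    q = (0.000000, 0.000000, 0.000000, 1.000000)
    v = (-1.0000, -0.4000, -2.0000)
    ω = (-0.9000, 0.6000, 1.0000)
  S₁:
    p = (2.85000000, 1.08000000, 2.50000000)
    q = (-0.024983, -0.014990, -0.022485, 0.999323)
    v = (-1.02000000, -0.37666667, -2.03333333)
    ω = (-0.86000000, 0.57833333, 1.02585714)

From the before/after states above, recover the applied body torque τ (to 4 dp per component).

rate change Δω = (0.04000000, -0.02166667, 0.02585714)
applied torque τ = (0.0600, 0.0200, 0.0400)

τ = (0.0600, 0.0200, 0.0400)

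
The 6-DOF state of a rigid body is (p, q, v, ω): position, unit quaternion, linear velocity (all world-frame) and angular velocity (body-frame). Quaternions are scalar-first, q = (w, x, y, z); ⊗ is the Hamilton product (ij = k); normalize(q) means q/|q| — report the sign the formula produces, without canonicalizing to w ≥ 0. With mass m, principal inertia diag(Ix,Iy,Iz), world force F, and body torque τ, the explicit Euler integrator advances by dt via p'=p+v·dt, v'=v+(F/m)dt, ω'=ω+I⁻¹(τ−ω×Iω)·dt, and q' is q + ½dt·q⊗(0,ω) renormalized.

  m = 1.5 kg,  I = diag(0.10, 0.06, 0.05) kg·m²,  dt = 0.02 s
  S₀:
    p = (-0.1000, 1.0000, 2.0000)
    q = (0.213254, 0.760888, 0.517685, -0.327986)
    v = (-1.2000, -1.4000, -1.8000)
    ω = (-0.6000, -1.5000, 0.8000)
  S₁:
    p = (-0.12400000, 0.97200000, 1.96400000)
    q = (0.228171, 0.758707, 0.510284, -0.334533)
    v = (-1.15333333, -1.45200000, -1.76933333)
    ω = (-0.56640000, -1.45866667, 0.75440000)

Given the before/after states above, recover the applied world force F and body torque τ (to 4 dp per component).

Δω = ω₁−ω₀ = (0.03360000, 0.04133333, -0.04560000)
ω₀×(Iω₀) = (0.0120, -0.0240, -0.0360)
applied torque τ = (0.1800, 0.1000, -0.1500)
velocity change Δv = (0.04666667, -0.05200000, 0.03066667)
F = m·Δv/dt = (3.5000, -3.9000, 2.3000)

F = (3.5000, -3.9000, 2.3000)
τ = (0.1800, 0.1000, -0.1500)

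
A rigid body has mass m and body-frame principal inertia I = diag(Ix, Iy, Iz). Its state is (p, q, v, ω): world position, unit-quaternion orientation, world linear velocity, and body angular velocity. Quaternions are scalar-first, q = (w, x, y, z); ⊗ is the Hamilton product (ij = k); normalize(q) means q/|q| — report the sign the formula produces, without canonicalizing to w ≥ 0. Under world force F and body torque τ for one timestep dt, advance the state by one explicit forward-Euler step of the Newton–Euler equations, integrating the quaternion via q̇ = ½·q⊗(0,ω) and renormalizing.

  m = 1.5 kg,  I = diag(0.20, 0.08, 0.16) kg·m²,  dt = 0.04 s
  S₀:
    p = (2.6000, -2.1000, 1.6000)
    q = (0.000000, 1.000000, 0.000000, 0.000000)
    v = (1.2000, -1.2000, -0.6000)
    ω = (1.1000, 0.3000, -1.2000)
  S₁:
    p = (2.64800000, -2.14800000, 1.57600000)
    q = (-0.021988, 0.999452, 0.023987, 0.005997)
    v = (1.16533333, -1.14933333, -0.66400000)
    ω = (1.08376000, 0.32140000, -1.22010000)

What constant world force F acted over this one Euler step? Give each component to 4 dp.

F = (-1.3000, 1.9000, -2.4000)

velocity change Δv = (-0.03466667, 0.05066667, -0.06400000)
m·(v₁−v₀)/dt = (-1.3000, 1.9000, -2.4000)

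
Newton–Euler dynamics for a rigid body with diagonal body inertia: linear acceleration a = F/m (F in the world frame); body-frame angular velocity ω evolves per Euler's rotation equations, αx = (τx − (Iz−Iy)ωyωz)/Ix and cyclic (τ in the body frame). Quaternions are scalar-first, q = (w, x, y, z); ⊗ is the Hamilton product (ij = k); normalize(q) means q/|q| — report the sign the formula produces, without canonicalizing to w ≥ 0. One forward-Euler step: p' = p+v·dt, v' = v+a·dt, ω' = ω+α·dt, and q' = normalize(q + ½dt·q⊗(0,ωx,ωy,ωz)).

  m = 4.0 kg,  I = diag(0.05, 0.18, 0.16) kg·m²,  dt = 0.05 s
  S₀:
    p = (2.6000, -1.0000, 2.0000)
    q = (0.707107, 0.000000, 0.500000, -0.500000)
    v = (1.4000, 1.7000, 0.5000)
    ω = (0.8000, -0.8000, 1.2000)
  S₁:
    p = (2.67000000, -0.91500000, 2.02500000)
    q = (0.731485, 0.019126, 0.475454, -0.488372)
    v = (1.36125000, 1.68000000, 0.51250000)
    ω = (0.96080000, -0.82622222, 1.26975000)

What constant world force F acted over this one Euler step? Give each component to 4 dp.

F = (-3.1000, -1.6000, 1.0000)

v₁ − v₀ = (-0.03875000, -0.02000000, 0.01250000)
m·(v₁−v₀)/dt = (-3.1000, -1.6000, 1.0000)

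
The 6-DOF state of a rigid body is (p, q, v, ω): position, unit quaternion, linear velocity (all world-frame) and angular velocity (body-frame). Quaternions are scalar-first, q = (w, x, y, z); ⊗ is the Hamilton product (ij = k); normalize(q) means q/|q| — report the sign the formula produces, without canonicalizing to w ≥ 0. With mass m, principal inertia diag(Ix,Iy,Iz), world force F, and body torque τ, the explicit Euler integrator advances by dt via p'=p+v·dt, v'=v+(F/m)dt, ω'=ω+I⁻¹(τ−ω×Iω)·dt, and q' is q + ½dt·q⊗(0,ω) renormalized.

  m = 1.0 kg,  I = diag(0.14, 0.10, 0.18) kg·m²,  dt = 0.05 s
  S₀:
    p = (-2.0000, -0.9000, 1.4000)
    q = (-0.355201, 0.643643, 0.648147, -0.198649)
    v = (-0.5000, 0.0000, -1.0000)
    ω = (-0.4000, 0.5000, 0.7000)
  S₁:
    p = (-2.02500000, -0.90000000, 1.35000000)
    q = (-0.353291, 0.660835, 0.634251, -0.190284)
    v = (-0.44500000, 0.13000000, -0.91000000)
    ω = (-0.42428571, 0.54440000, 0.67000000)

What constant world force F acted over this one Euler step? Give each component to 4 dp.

F = (1.1000, 2.6000, 1.8000)

velocity change Δv = (0.05500000, 0.13000000, 0.09000000)
F = m·Δv/dt = (1.1000, 2.6000, 1.8000)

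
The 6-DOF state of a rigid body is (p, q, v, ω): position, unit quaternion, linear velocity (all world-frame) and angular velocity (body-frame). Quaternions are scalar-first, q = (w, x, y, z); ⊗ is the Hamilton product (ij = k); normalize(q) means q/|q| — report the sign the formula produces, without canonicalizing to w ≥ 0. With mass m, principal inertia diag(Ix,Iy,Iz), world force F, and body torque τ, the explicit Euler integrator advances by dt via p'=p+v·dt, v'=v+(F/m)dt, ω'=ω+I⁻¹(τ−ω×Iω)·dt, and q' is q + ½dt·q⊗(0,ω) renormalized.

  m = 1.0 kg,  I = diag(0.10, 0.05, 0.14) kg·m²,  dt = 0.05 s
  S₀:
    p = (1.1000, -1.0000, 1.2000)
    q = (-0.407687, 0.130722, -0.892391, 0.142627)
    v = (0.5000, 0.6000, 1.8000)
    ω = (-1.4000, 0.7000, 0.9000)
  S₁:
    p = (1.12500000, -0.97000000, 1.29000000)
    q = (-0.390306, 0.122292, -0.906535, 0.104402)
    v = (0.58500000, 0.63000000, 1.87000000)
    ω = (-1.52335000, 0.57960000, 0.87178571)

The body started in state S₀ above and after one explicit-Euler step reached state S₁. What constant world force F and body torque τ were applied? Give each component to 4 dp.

Δv = v₁−v₀ = (0.08500000, 0.03000000, 0.07000000)
m·(v₁−v₀)/dt = (1.7000, 0.6000, 1.4000)
ω₁ − ω₀ = (-0.12335000, -0.12040000, -0.02821429)
applied torque τ = (-0.1900, -0.0700, -0.0300)

F = (1.7000, 0.6000, 1.4000)
τ = (-0.1900, -0.0700, -0.0300)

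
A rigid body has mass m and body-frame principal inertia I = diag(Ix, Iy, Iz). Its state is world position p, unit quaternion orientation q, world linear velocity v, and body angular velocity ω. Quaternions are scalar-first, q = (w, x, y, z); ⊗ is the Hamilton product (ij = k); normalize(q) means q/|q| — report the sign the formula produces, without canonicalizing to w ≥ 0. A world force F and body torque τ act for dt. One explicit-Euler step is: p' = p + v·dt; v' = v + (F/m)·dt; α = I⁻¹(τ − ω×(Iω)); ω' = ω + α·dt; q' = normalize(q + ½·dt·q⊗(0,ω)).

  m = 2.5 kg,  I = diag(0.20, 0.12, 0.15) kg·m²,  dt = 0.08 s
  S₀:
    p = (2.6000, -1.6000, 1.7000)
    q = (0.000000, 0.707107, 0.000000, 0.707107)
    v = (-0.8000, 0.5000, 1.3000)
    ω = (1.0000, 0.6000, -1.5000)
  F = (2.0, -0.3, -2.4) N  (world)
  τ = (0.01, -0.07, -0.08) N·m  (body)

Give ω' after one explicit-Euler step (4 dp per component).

α = I⁻¹(τ − ω×Iω) = (0.1850, 0.0417, -0.2133)
new body rate ω' = (1.0148, 0.6033, -1.5171)

ω' = (1.0148, 0.6033, -1.5171)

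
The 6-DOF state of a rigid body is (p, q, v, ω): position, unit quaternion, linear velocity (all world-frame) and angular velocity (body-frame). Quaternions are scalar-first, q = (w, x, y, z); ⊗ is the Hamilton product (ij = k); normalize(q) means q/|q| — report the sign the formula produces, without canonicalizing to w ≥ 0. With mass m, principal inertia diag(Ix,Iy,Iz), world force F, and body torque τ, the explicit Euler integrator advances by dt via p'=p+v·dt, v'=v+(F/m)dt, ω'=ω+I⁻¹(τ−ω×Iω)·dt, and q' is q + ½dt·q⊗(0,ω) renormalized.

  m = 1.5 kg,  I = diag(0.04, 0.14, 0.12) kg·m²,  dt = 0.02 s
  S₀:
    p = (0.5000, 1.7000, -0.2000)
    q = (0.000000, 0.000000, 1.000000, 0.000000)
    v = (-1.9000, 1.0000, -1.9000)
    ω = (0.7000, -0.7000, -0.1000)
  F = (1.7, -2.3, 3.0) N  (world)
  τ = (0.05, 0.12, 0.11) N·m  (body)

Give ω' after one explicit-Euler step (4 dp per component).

ω' = (0.7257, -0.6837, -0.0735)

(τ − ω×Iω)/I = (1.2850, 0.8171, 1.3250)
ω' = ω + α·dt = (0.7257, -0.6837, -0.0735)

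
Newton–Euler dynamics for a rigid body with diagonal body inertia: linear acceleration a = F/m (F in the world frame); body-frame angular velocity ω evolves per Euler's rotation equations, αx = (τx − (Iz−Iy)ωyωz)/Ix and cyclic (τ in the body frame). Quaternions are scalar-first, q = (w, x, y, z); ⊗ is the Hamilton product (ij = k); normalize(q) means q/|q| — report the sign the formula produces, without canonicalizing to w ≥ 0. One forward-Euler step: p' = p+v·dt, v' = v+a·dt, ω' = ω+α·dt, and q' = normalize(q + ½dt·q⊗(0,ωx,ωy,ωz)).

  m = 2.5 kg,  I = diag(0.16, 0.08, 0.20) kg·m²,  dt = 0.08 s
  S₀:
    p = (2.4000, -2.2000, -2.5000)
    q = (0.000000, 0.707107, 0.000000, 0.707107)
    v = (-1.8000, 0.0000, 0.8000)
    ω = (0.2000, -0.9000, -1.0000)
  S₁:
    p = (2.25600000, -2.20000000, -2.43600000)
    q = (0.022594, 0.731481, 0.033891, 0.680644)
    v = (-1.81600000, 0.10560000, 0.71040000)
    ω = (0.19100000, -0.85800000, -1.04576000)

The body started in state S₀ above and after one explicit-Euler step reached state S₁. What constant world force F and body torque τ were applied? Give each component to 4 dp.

F = (-0.5000, 3.3000, -2.8000)
τ = (0.0900, 0.0500, -0.1000)

Δω = ω₁−ω₀ = (-0.00900000, 0.04200000, -0.04576000)
τ = I·(Δω/dt) + ω₀×(Iω₀) = (0.0900, 0.0500, -0.1000)
Δv = v₁−v₀ = (-0.01600000, 0.10560000, -0.08960000)
applied force F = (-0.5000, 3.3000, -2.8000)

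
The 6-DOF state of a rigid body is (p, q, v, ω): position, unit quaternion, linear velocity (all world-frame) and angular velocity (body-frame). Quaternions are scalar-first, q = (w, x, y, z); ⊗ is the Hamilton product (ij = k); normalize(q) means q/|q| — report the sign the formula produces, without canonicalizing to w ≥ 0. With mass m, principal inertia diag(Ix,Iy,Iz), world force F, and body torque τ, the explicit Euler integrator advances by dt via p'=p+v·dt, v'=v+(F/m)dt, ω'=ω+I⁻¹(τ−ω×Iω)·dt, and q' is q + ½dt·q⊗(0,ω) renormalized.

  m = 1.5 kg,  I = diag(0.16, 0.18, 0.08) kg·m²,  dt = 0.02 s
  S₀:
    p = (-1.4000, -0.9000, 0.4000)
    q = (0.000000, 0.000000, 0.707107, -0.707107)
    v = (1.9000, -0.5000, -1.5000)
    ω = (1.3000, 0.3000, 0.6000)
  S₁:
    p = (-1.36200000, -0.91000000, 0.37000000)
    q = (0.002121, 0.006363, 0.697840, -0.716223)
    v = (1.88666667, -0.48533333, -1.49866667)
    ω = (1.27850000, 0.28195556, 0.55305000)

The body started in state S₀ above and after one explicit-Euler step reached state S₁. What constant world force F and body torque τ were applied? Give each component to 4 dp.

v₁ − v₀ = (-0.01333333, 0.01466667, 0.00133333)
F = m·Δv/dt = (-1.0000, 1.1000, 0.1000)
rate change Δω = (-0.02150000, -0.01804444, -0.04695000)
τ = I·(Δω/dt) + ω₀×(Iω₀) = (-0.1900, -0.1000, -0.1800)

F = (-1.0000, 1.1000, 0.1000)
τ = (-0.1900, -0.1000, -0.1800)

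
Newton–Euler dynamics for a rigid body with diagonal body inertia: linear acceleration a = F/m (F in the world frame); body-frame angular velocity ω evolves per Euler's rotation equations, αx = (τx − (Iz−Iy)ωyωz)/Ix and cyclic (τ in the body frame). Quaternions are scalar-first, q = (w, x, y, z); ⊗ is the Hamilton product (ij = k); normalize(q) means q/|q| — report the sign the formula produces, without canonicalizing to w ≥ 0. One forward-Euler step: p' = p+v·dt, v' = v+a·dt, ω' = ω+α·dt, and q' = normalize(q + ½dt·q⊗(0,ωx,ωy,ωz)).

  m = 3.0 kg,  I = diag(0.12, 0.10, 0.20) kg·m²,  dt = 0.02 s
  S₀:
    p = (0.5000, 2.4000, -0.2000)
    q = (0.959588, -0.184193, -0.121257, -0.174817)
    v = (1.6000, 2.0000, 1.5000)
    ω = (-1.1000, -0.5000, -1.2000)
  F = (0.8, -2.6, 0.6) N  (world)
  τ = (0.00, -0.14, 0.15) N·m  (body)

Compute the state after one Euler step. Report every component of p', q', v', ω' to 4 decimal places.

a = (0.2667, -0.8667, 0.2000)
p' = p + v·dt = (0.5320, 2.4400, -0.1700)
new velocity v' = (1.6053, 1.9827, 1.5040)
ω×(Iω) gyroscopic = (0.0600, -0.1056, -0.0110)
α = I⁻¹(τ − ω×Iω) = (-0.5000, -0.3440, 0.8050)
new body rate ω' = (-1.1100, -0.5069, -1.1839)
q⊗(0,ω) = (-0.4730212, -0.9974469, -0.5085269, -1.1927918)
updated quaternion q' = (0.9547, -0.1941, -0.1263, -0.1867)

p' = (0.5320, 2.4400, -0.1700)
q' = (0.9547, -0.1941, -0.1263, -0.1867)
v' = (1.6053, 1.9827, 1.5040)
ω' = (-1.1100, -0.5069, -1.1839)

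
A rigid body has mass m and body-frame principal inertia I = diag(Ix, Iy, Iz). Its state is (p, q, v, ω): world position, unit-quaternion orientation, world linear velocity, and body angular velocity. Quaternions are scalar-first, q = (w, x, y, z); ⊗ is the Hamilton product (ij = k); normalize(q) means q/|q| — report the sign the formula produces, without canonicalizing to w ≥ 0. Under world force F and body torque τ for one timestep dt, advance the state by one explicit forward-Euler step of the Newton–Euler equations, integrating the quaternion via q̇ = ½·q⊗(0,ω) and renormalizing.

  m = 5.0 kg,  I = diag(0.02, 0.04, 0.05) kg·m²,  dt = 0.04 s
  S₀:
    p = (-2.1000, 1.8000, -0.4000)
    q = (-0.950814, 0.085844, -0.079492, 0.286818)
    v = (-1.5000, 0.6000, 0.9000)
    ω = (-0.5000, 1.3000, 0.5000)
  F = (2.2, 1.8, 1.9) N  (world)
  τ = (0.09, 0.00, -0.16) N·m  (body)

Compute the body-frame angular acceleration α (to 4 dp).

ω×(Iω) gyroscopic = (0.0065, 0.0075, -0.0130)
angular accel α = (4.1750, -0.1875, -2.9400)

α = (4.1750, -0.1875, -2.9400)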